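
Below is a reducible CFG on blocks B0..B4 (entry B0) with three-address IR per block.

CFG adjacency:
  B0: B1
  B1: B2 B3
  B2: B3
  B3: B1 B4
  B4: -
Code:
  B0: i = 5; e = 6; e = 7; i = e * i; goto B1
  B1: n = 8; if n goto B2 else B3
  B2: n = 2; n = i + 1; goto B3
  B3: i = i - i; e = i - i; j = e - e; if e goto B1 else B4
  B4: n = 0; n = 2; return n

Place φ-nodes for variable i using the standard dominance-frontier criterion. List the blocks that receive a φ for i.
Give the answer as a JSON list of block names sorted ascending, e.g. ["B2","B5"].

idom tree: B1←B0 B2←B1 B3←B1 B4←B3
Dom∩ at merges:
  B1: preds {B0,B3}: {B0} ∩ {B0,B1,B3} = {B0}; idom=B0
  B3: preds {B1,B2}: {B0,B1} ∩ {B0,B1,B2} = {B0,B1}; idom=B1

DF derivation:
  join B1 pred B0: · stop@B0
  join B1 pred B3: B3→B1 stop@B0
  join B3 pred B1: · stop@B1
  join B3 pred B2: B2 stop@B1
  B0 → ∅
  B1 → {B1}
  B2 → {B3}
  B3 → {B1}
  B4 → ∅

φ for i: defs {B0,B3}
  DF⁺ = {B1}

Answer: ["B1"]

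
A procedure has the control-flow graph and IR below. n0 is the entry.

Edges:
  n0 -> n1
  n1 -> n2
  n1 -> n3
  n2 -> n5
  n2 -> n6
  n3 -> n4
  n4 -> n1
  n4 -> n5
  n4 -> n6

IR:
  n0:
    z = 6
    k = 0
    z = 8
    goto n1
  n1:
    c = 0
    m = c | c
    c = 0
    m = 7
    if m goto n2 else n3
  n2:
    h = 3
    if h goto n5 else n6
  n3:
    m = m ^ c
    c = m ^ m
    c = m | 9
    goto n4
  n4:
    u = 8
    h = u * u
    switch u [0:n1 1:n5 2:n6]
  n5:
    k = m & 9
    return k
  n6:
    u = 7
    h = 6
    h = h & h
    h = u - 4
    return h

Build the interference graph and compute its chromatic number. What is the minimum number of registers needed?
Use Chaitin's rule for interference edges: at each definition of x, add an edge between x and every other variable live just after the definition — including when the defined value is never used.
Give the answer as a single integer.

Answer: 3

Working:
def/use:
  n0 def {k,z} use ∅
  n1 def {c,m} use ∅
  n2 def {h} use ∅
  n3 def {c,m} use {c,m}
  n4 def {h,u} use ∅
  n5 def {k} use {m}
  n6 def {h,u} use ∅

Live sets:
  live n0: ∅→∅
  live n1: ∅→{c,m}
  live n2: {m}→{m}
  live n3: {c,m}→{m}
  live n4: {m}→{m}
  live n5: {m}→∅
  live n6: ∅→∅

Interfere edges:
  c↔{m}
  h↔{m,u}
  k↔∅
  m↔{c,h,u}
  u↔{h,m}
  z↔∅

Colouring:
  lower bound: {h,m,u} mutually conflict ⇒ χ ≥ 3
  3-colouring: r0={k,m,z}  r1={c,h}  r2={u}
  χ = 3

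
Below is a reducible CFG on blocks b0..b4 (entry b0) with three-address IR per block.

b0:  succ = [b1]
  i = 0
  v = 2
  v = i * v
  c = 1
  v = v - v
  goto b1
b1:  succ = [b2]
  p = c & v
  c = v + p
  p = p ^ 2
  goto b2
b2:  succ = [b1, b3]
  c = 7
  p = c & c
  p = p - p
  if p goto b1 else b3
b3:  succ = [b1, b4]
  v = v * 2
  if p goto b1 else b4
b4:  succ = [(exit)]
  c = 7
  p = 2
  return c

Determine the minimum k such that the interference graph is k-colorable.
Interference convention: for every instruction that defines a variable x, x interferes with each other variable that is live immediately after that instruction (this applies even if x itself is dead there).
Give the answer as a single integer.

Answer: 3

Working:
Per-block:
  b0 def {c,i,v} use ∅
  b1 def {c,p} use {c,v}
  b2 def {c,p} use ∅
  b3 def {v} use {p,v}
  b4 def {c,p} use ∅

Backward fixpoint:
  b0 li=∅ lo={c,v}
  b1 li={c,v} lo={v}
  b2 li={v} lo={c,p,v}
  b3 li={c,p,v} lo={c,v}
  b4 li=∅ lo=∅

Interference:
  c: {p,v}
  i: {v}
  p: {c,v}
  v: {c,i,p}

Colouring:
  {c,p,v} pairwise interfere (3-clique) ⇒ χ ≥ 3
  assign c→R1 i→R1 p→R2 v→R0 — no edge inside a register ⇒ χ ≤ 3
  χ = 3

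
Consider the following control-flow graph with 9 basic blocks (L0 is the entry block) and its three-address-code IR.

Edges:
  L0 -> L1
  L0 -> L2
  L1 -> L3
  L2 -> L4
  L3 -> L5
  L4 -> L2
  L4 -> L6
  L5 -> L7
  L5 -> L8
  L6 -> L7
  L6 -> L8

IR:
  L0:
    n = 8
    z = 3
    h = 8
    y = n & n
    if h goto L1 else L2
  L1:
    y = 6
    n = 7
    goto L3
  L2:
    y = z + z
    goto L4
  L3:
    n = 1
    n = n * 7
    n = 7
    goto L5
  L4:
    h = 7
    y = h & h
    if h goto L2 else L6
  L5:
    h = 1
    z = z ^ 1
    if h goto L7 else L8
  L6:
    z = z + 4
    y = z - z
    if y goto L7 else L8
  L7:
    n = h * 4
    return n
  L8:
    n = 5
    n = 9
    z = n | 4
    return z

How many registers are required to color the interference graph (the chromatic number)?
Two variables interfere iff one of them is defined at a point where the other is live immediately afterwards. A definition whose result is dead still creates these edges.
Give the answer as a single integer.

Answer: 3

Analysis:
def/use:
  L0: {h,n,y,z} / ∅
  L1: {n,y} / ∅
  L2: {y} / {z}
  L3: {n} / ∅
  L4: {h,y} / ∅
  L5: {h,z} / {z}
  L6: {y,z} / {z}
  L7: {n} / {h}
  L8: {n,z} / ∅

Liveness:
  live L0: ∅→{z}
  live L1: {z}→{z}
  live L2: {z}→{z}
  live L3: {z}→{z}
  live L4: {z}→{h,z}
  live L5: {z}→{h}
  live L6: {h,z}→{h}
  live L7: {h}→∅
  live L8: ∅→∅

Conflict graph:
  h: {n,y,z}
  n: {h,z}
  y: {h,z}
  z: {h,n,y}

Registers:
  {h,n,z} pairwise interfere (3-clique) ⇒ χ ≥ 3
  assign h→c0 n→c2 y→c2 z→c1 — no edge inside a register ⇒ χ ≤ 3
  χ = 3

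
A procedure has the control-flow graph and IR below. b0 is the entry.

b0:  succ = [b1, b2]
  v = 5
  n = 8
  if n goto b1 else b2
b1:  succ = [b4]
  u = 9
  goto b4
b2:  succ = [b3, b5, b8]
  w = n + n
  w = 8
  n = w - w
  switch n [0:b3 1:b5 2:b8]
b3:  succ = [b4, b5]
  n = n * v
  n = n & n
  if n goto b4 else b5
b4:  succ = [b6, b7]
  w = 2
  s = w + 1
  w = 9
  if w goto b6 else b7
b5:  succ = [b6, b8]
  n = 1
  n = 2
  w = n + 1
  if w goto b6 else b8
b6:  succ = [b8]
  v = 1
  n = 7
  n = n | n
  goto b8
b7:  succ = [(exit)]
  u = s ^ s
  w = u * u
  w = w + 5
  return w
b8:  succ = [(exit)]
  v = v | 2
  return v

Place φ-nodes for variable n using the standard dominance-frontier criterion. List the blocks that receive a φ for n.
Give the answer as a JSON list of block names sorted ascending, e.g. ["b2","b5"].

Answer: ["b4", "b5", "b6", "b8"]

Working:
idom tree: b1←b0 b2←b0 b3←b2 b4←b0 b5←b2 b6←b0 b7←b4 b8←b0
Dom at joins:
  b4: preds {b1,b3}: {b0,b1} ∩ {b0,b2,b3} = {b0}; idom=b0
  b5: preds {b2,b3}: {b0,b2} ∩ {b0,b2,b3} = {b0,b2}; idom=b2
  b6: preds {b4,b5}: {b0,b4} ∩ {b0,b2,b5} = {b0}; idom=b0
  b8: preds {b2,b5,b6}: {b0,b2} ∩ {b0,b2,b5} ∩ {b0,b6} = {b0}; idom=b0

DF derivation:
  join b4 pred b1: b1 stop@b0
  join b4 pred b3: b3→b2 stop@b0
  join b5 pred b2: · stop@b2
  join b5 pred b3: b3 stop@b2
  join b6 pred b4: b4 stop@b0
  join b6 pred b5: b5→b2 stop@b0
  join b8 pred b2: b2 stop@b0
  join b8 pred b5: b5→b2 stop@b0
  join b8 pred b6: b6 stop@b0
  b0: DF=∅
  b1: DF={b4}
  b2: DF={b4,b6,b8}
  b3: DF={b4,b5}
  b4: DF={b6}
  b5: DF={b6,b8}
  b6: DF={b8}
  b7: DF=∅
  b8: DF=∅

φ for n: defs {b0,b2,b3,b5,b6}
  DF⁺ = {b4,b5,b6,b8}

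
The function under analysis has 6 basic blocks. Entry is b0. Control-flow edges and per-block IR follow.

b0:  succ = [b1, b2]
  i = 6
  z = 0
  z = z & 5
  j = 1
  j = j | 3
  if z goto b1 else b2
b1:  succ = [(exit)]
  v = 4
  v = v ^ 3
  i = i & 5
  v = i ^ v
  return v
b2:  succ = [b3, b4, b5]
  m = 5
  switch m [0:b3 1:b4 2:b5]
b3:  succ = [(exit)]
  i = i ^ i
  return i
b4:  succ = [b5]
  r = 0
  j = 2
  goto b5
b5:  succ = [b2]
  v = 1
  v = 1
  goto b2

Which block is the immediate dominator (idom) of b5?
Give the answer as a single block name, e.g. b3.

Answer: b2

Working:
idom tree: b1←b0 b2←b0 b3←b2 b4←b2 b5←b2
Join-block Dom:
  b2: preds {b0,b5}: {b0} ∩ {b0,b2,b5} = {b0}; idom=b0
  b5: preds {b2,b4}: {b0,b2} ∩ {b0,b2,b4} = {b0,b2}; idom=b2

idom(b5) = b2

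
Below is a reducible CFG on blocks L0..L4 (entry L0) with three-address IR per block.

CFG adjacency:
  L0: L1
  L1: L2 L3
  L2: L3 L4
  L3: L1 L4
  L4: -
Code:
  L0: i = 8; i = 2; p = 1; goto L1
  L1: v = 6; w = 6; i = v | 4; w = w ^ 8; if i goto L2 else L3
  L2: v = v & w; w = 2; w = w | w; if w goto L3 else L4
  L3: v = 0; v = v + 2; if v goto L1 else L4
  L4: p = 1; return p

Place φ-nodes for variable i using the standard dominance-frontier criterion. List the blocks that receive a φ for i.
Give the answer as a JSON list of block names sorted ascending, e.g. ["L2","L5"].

idom tree: L1←L0 L2←L1 L3←L1 L4←L1
Dom at joins:
  L1: preds {L0,L3}: {L0} ∩ {L0,L1,L3} = {L0}; idom=L0
  L3: preds {L1,L2}: {L0,L1} ∩ {L0,L1,L2} = {L0,L1}; idom=L1
  L4: preds {L2,L3}: {L0,L1,L2} ∩ {L0,L1,L3} = {L0,L1}; idom=L1

DF derivation:
  join L1 pred L0: · stop@L0
  join L1 pred L3: L3→L1 stop@L0
  join L3 pred L1: · stop@L1
  join L3 pred L2: L2 stop@L1
  join L4 pred L2: L2 stop@L1
  join L4 pred L3: L3 stop@L1
  DF(L0)=∅
  DF(L1)={L1}
  DF(L2)={L3,L4}
  DF(L3)={L1,L4}
  DF(L4)=∅

φ for i: defs {L0,L1}
  DF⁺ = {L1}

Answer: ["L1"]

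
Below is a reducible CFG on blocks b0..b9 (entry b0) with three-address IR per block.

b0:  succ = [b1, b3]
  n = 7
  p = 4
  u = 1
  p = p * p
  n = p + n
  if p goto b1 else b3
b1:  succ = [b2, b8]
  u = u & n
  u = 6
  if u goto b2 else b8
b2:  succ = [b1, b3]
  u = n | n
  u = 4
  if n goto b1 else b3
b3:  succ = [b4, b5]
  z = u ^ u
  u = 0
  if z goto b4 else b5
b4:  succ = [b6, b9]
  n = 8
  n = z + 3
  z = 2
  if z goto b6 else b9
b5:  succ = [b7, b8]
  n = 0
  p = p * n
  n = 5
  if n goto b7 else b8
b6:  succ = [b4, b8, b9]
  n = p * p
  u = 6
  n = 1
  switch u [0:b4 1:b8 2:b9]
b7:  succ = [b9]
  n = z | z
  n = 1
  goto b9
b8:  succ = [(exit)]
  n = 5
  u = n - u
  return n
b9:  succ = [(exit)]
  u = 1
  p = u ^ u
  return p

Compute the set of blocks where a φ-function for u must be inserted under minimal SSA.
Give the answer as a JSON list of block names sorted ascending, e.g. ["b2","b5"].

idom tree: b1←b0 b2←b1 b3←b0 b4←b3 b5←b3 b6←b4 b7←b5 b8←b0 b9←b3
Dom at joins:
  b1: preds {b0,b2}: {b0} ∩ {b0,b1,b2} = {b0}; idom=b0
  b3: preds {b0,b2}: {b0} ∩ {b0,b1,b2} = {b0}; idom=b0
  b4: preds {b3,b6}: {b0,b3} ∩ {b0,b3,b4,b6} = {b0,b3}; idom=b3
  b8: preds {b1,b5,b6}: {b0,b1} ∩ {b0,b3,b5} ∩ {b0,b3,b4,b6} = {b0}; idom=b0
  b9: preds {b4,b6,b7}: {b0,b3,b4} ∩ {b0,b3,b4,b6} ∩ {b0,b3,b5,b7} = {b0,b3}; idom=b3

Frontier:
  join b1 pred b0: · stop@b0
  join b1 pred b2: b2→b1 stop@b0
  join b3 pred b0: · stop@b0
  join b3 pred b2: b2→b1 stop@b0
  join b4 pred b3: · stop@b3
  join b4 pred b6: b6→b4 stop@b3
  join b8 pred b1: b1 stop@b0
  join b8 pred b5: b5→b3 stop@b0
  join b8 pred b6: b6→b4→b3 stop@b0
  join b9 pred b4: b4 stop@b3
  join b9 pred b6: b6→b4 stop@b3
  join b9 pred b7: b7→b5 stop@b3
  b0: DF=∅
  b1: DF={b1,b3,b8}
  b2: DF={b1,b3}
  b3: DF={b8}
  b4: DF={b4,b8,b9}
  b5: DF={b8,b9}
  b6: DF={b4,b8,b9}
  b7: DF={b9}
  b8: DF=∅
  b9: DF=∅

φ for u: defs {b0,b1,b2,b3,b6,b8,b9}
  DF⁺ = {b1,b3,b4,b8,b9}

Answer: ["b1", "b3", "b4", "b8", "b9"]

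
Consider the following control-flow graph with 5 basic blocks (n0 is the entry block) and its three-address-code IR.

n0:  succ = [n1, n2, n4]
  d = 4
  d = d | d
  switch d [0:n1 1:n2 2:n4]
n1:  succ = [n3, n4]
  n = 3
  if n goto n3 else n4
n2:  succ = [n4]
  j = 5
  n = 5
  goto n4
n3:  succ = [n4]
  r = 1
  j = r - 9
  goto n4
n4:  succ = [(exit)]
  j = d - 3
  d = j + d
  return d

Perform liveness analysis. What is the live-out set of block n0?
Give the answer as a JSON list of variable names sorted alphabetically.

Answer: ["d"]

Working:
def/use:
  n0: {d} / ∅
  n1: {n} / ∅
  n2: {j,n} / ∅
  n3: {j,r} / ∅
  n4: {d,j} / {d}

Liveness:
  live n0: ∅→{d}
  live n1: {d}→{d}
  live n2: {d}→{d}
  live n3: {d}→{d}
  live n4: {d}→∅

live-out(n0) = ["d"]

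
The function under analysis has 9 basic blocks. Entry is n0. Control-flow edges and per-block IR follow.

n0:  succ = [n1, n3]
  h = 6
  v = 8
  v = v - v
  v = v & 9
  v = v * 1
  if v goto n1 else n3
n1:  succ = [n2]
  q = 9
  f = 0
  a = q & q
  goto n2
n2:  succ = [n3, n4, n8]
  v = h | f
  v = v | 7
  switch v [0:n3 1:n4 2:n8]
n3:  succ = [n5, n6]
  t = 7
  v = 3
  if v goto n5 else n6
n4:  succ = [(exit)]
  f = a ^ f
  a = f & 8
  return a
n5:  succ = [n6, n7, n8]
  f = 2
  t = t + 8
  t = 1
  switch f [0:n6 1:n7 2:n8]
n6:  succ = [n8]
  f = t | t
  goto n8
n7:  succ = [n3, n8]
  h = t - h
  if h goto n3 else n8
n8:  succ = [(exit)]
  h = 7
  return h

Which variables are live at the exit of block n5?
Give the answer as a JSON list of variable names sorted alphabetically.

Answer: ["h", "t"]

Analysis:
def/use:
  n0: def={h,v} ue=∅
  n1: def={a,f,q} ue=∅
  n2: def={v} ue={f,h}
  n3: def={t,v} ue=∅
  n4: def={a,f} ue={a,f}
  n5: def={f,t} ue={t}
  n6: def={f} ue={t}
  n7: def={h} ue={h,t}
  n8: def={h} ue=∅

Live sets:
  n0: in=∅ out={h}
  n1: in={h} out={a,f,h}
  n2: in={a,f,h} out={a,f,h}
  n3: in={h} out={h,t}
  n4: in={a,f} out=∅
  n5: in={h,t} out={h,t}
  n6: in={t} out=∅
  n7: in={h,t} out={h}
  n8: in=∅ out=∅

live-out(n5) = ["h", "t"]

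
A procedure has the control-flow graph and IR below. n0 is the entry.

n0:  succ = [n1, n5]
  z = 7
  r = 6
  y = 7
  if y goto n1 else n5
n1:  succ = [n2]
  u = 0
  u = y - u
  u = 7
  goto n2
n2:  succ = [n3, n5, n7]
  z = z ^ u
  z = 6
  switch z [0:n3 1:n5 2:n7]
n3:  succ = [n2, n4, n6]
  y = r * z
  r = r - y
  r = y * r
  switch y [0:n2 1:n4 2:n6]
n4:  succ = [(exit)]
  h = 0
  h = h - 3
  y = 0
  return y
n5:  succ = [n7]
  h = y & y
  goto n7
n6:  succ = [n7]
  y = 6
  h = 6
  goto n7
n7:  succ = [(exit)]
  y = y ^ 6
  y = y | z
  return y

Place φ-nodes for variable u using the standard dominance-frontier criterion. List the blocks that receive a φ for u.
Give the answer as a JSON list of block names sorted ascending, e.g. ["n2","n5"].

idom tree: n1←n0 n2←n1 n3←n2 n4←n3 n5←n0 n6←n3 n7←n0
Dom∩ at merges:
  n2: preds {n1,n3}: {n0,n1} ∩ {n0,n1,n2,n3} = {n0,n1}; idom=n1
  n5: preds {n0,n2}: {n0} ∩ {n0,n1,n2} = {n0}; idom=n0
  n7: preds {n2,n5,n6}: {n0,n1,n2} ∩ {n0,n5} ∩ {n0,n1,n2,n3,n6} = {n0}; idom=n0

DF derivation:
  join n2 pred n1: · stop@n1
  join n2 pred n3: n3→n2 stop@n1
  join n5 pred n0: · stop@n0
  join n5 pred n2: n2→n1 stop@n0
  join n7 pred n2: n2→n1 stop@n0
  join n7 pred n5: n5 stop@n0
  join n7 pred n6: n6→n3→n2→n1 stop@n0
  DF(n0)=∅
  DF(n1)={n5,n7}
  DF(n2)={n2,n5,n7}
  DF(n3)={n2,n7}
  DF(n4)=∅
  DF(n5)={n7}
  DF(n6)={n7}
  DF(n7)=∅

φ for u: defs {n1}
  DF⁺ = {n5,n7}

Answer: ["n5", "n7"]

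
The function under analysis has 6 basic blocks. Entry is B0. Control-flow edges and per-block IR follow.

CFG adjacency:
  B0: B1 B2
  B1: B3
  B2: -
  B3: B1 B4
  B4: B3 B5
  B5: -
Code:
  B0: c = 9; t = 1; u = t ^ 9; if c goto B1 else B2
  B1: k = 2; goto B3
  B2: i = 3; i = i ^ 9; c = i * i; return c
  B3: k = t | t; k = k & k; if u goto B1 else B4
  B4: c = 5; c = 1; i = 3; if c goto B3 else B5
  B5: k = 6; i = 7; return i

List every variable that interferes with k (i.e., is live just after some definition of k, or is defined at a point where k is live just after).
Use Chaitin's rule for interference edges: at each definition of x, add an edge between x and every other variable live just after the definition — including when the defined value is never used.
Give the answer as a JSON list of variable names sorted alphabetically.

Answer: ["t", "u"]

Analysis:
def/use:
  B0 def {c,t,u} use ∅
  B1 def {k} use ∅
  B2 def {c,i} use ∅
  B3 def {k} use {t,u}
  B4 def {c,i} use ∅
  B5 def {i,k} use ∅

Liveness:
  B0: in=∅ out={t,u}
  B1: in={t,u} out={t,u}
  B2: in=∅ out=∅
  B3: in={t,u} out={t,u}
  B4: in={t,u} out={t,u}
  B5: in=∅ out=∅

Interference:
  c: {i,t,u}
  i: {c,t,u}
  k: {t,u}
  t: {c,i,k,u}
  u: {c,i,k,t}

N(k) = ["t", "u"]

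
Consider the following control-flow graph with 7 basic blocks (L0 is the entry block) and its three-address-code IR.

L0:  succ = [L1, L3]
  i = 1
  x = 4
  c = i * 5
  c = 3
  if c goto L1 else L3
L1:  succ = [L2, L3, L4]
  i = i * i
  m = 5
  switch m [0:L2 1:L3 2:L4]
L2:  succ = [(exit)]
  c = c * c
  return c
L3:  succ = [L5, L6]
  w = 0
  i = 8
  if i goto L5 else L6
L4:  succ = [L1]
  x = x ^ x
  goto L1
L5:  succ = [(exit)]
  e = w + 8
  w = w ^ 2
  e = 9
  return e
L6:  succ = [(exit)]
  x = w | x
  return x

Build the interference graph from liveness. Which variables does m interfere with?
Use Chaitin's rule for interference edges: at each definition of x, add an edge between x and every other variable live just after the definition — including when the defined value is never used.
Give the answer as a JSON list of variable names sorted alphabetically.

Per-block:
  L0: def={c,i,x} ue=∅
  L1: def={i,m} ue={i}
  L2: def={c} ue={c}
  L3: def={i,w} ue=∅
  L4: def={x} ue={x}
  L5: def={e,w} ue={w}
  L6: def={x} ue={w,x}

Backward fixpoint:
  L0 li=∅ lo={c,i,x}
  L1 li={c,i,x} lo={c,i,x}
  L2 li={c} lo=∅
  L3 li={x} lo={w,x}
  L4 li={c,i,x} lo={c,i,x}
  L5 li={w} lo=∅
  L6 li={w,x} lo=∅

Conflict graph:
  c: {i,m,x}
  e: {w}
  i: {c,m,w,x}
  m: {c,i,x}
  w: {e,i,x}
  x: {c,i,m,w}

N(m) = ["c", "i", "x"]

Answer: ["c", "i", "x"]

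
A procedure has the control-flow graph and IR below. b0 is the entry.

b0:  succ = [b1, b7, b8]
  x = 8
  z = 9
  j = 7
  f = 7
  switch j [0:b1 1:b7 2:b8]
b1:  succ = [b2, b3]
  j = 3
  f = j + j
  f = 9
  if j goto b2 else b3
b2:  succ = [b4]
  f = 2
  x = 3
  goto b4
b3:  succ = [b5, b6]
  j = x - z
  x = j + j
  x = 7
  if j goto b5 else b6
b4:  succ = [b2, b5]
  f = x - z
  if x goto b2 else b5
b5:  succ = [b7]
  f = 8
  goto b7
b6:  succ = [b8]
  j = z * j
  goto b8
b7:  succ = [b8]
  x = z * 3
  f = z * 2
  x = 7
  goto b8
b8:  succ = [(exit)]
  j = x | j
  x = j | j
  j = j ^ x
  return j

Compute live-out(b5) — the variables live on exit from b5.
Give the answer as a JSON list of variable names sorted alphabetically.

Answer: ["j", "z"]

Working:
Block summaries:
  b0 def {f,j,x,z} use ∅
  b1 def {f,j} use ∅
  b2 def {f,x} use ∅
  b3 def {j,x} use {x,z}
  b4 def {f} use {x,z}
  b5 def {f} use ∅
  b6 def {j} use {j,z}
  b7 def {f,x} use {z}
  b8 def {j,x} use {j,x}

Backward fixpoint:
  b0 li=∅ lo={j,x,z}
  b1 li={x,z} lo={j,x,z}
  b2 li={j,z} lo={j,x,z}
  b3 li={x,z} lo={j,x,z}
  b4 li={j,x,z} lo={j,z}
  b5 li={j,z} lo={j,z}
  b6 li={j,x,z} lo={j,x}
  b7 li={j,z} lo={j,x}
  b8 li={j,x} lo=∅

live-out(b5) = ["j", "z"]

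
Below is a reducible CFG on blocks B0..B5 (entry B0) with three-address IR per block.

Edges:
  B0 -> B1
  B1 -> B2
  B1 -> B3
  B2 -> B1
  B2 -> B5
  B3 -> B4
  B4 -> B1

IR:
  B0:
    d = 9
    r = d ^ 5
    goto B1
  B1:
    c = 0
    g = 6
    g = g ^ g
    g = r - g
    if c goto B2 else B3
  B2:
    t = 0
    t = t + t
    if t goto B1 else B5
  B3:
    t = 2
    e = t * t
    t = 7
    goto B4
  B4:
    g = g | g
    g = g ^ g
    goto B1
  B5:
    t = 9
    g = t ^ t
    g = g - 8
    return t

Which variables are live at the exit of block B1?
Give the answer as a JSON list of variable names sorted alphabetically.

Answer: ["g", "r"]

Derivation:
def/use:
  B0: {d,r} / ∅
  B1: {c,g} / {r}
  B2: {t} / ∅
  B3: {e,t} / ∅
  B4: {g} / {g}
  B5: {g,t} / ∅

Liveness:
  B0: in=∅ out={r}
  B1: in={r} out={g,r}
  B2: in={r} out={r}
  B3: in={g,r} out={g,r}
  B4: in={g,r} out={r}
  B5: in=∅ out=∅

live-out(B1) = ["g", "r"]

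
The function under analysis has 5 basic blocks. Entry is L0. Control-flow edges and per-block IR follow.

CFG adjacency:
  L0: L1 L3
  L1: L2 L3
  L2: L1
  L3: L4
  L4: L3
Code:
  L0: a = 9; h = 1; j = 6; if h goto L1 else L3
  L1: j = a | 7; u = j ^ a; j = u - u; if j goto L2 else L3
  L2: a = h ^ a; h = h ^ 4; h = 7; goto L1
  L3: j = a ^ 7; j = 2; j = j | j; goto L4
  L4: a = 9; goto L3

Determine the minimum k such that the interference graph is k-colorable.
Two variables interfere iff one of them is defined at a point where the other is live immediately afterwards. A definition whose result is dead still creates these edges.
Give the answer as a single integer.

Answer: 3

Working:
Per-block:
  L0: {a,h,j} / ∅
  L1: {j,u} / {a}
  L2: {a,h} / {a,h}
  L3: {j} / {a}
  L4: {a} / ∅

Backward fixpoint:
  L0 li=∅ lo={a,h}
  L1 li={a,h} lo={a,h}
  L2 li={a,h} lo={a,h}
  L3 li={a} lo=∅
  L4 li=∅ lo={a}

Interfere edges:
  a↔{h,j,u}
  h↔{a,j,u}
  j↔{a,h}
  u↔{a,h}

Registers:
  clique {a,h,j} ⇒ need ≥ 3
  assign a→R0 h→R1 j→R2 u→R2 — no edge inside a register ⇒ χ ≤ 3
  χ = 3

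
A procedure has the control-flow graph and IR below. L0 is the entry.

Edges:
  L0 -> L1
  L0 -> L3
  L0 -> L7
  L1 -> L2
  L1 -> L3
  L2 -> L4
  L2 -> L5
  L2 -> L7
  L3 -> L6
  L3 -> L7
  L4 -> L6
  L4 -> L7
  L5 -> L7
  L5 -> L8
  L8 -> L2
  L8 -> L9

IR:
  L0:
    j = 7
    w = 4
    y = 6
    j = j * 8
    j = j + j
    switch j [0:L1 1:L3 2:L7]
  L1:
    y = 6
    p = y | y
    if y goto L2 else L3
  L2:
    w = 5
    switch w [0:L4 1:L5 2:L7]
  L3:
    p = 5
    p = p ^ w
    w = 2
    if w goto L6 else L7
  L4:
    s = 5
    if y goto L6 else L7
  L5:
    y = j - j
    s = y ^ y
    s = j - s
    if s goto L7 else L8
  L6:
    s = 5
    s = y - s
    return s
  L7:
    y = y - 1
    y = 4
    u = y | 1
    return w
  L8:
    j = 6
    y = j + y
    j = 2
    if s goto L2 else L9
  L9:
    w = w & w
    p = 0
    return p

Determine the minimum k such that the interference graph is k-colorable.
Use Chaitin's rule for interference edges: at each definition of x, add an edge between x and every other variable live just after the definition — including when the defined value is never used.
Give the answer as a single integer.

Per-block:
  L0: {j,w,y} / ∅
  L1: {p,y} / ∅
  L2: {w} / ∅
  L3: {p,w} / {w}
  L4: {s} / {y}
  L5: {s,y} / {j}
  L6: {s} / {y}
  L7: {u,y} / {w,y}
  L8: {j,y} / {s,y}
  L9: {p,w} / {w}

Backward fixpoint:
  L0: in=∅ out={j,w,y}
  L1: in={j,w} out={j,w,y}
  L2: in={j,y} out={j,w,y}
  L3: in={w,y} out={w,y}
  L4: in={w,y} out={w,y}
  L5: in={j,w} out={s,w,y}
  L6: in={y} out=∅
  L7: in={w,y} out=∅
  L8: in={s,w,y} out={j,w,y}
  L9: in={w} out=∅

Conflict graph:
  j — {p,s,w,y}
  p — {j,w,y}
  s — {j,w,y}
  u — {w}
  w — {j,p,s,u,y}
  y — {j,p,s,w}

Colouring:
  clique {j,p,w,y} ⇒ need ≥ 4
  4-colouring: c0={w}  c1={j,u}  c2={y}  c3={p,s}
  χ = 4

Answer: 4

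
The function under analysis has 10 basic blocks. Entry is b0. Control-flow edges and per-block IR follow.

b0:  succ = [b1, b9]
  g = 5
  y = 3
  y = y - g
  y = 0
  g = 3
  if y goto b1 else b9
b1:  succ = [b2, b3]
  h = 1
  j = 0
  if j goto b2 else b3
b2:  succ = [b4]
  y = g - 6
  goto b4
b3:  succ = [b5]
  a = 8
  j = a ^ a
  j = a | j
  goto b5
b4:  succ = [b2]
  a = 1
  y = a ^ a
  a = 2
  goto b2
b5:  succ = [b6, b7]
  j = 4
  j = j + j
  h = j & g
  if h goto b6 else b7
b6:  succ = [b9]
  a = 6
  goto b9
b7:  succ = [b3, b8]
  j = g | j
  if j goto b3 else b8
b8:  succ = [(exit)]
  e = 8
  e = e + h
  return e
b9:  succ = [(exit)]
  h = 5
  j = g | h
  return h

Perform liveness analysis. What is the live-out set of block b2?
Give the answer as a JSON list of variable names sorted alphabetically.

Block summaries:
  b0: {g,y} / ∅
  b1: {h,j} / ∅
  b2: {y} / {g}
  b3: {a,j} / ∅
  b4: {a,y} / ∅
  b5: {h,j} / {g}
  b6: {a} / ∅
  b7: {j} / {g,j}
  b8: {e} / {h}
  b9: {h,j} / {g}

Backward fixpoint:
  b0: in=∅ out={g}
  b1: in={g} out={g}
  b2: in={g} out={g}
  b3: in={g} out={g}
  b4: in={g} out={g}
  b5: in={g} out={g,h,j}
  b6: in={g} out={g}
  b7: in={g,h,j} out={g,h}
  b8: in={h} out=∅
  b9: in={g} out=∅

live-out(b2) = ["g"]

Answer: ["g"]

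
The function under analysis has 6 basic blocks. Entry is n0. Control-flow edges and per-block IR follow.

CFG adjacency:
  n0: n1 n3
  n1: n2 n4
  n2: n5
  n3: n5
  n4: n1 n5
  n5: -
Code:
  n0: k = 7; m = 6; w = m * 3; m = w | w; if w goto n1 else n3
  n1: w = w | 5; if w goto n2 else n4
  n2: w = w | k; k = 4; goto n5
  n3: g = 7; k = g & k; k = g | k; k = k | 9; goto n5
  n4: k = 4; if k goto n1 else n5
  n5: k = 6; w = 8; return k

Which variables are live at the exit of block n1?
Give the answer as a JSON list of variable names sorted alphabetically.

Block summaries:
  n0: def={k,m,w} ue=∅
  n1: def={w} ue={w}
  n2: def={k,w} ue={k,w}
  n3: def={g,k} ue={k}
  n4: def={k} ue=∅
  n5: def={k,w} ue=∅

Liveness:
  n0: in=∅ out={k,w}
  n1: in={k,w} out={k,w}
  n2: in={k,w} out=∅
  n3: in={k} out=∅
  n4: in={w} out={k,w}
  n5: in=∅ out=∅

live-out(n1) = ["k", "w"]

Answer: ["k", "w"]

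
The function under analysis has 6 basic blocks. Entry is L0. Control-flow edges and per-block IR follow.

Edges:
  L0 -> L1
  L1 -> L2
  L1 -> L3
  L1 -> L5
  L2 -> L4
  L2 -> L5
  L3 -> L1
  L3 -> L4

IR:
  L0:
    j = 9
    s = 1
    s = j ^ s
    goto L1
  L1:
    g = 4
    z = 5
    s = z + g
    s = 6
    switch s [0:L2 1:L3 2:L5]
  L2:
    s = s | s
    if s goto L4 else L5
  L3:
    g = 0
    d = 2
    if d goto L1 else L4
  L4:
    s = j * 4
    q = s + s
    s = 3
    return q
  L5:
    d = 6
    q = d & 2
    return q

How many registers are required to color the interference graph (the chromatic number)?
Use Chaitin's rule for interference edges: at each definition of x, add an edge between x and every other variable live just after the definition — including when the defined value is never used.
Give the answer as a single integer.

Block summaries:
  L0: {j,s} / ∅
  L1: {g,s,z} / ∅
  L2: {s} / {s}
  L3: {d,g} / ∅
  L4: {q,s} / {j}
  L5: {d,q} / ∅

Live sets:
  L0: in=∅ out={j}
  L1: in={j} out={j,s}
  L2: in={j,s} out={j}
  L3: in={j} out={j}
  L4: in={j} out=∅
  L5: in=∅ out=∅

Interfere edges:
  d — {j}
  g — {j,z}
  j — {d,g,s,z}
  q — {s}
  s — {j,q}
  z — {g,j}

Chromatic number:
  lower bound: {g,j,z} mutually conflict ⇒ χ ≥ 3
  assign d→R1 g→R1 j→R0 q→R0 s→R1 z→R2 — no edge inside a register ⇒ χ ≤ 3
  χ = 3

Answer: 3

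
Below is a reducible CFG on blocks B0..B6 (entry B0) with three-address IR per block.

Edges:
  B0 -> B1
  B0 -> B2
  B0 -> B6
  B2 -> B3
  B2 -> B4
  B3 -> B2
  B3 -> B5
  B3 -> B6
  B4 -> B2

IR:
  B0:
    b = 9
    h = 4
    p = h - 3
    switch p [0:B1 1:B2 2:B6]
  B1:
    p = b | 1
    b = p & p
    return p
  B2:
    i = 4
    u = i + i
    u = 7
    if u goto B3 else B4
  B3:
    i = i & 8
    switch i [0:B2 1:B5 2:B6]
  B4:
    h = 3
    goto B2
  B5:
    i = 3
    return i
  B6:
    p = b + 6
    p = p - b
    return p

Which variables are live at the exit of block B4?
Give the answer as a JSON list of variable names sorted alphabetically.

Answer: ["b"]

Analysis:
Per-block:
  B0: {b,h,p} / ∅
  B1: {b,p} / {b}
  B2: {i,u} / ∅
  B3: {i} / {i}
  B4: {h} / ∅
  B5: {i} / ∅
  B6: {p} / {b}

Liveness:
  B0: in=∅ out={b}
  B1: in={b} out=∅
  B2: in={b} out={b,i}
  B3: in={b,i} out={b}
  B4: in={b} out={b}
  B5: in=∅ out=∅
  B6: in={b} out=∅

live-out(B4) = ["b"]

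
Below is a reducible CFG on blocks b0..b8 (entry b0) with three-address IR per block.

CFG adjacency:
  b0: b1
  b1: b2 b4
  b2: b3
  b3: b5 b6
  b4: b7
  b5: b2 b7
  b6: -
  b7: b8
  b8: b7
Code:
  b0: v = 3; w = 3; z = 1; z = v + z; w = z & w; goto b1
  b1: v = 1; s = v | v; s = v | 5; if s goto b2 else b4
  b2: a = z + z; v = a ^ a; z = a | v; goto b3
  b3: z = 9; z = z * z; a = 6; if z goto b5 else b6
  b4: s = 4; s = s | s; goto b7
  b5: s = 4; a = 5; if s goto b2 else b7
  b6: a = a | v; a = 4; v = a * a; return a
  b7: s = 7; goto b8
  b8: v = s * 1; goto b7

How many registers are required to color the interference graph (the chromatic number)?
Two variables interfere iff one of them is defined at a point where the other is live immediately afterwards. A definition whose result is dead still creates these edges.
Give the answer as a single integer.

Answer: 4

Derivation:
Block summaries:
  b0: def={v,w,z} ue=∅
  b1: def={s,v} ue=∅
  b2: def={a,v,z} ue={z}
  b3: def={a,z} ue=∅
  b4: def={s} ue=∅
  b5: def={a,s} ue=∅
  b6: def={a,v} ue={a,v}
  b7: def={s} ue=∅
  b8: def={v} ue={s}

Backward fixpoint:
  live b0: ∅→{z}
  live b1: {z}→{z}
  live b2: {z}→{v}
  live b3: {v}→{a,v,z}
  live b4: ∅→∅
  live b5: {z}→{z}
  live b6: {a,v}→∅
  live b7: ∅→{s}
  live b8: {s}→∅

Interference:
  a: {s,v,z}
  s: {a,v,z}
  v: {a,s,w,z}
  w: {v,z}
  z: {a,s,v,w}

Registers:
  {a,s,v,z} pairwise interfere (4-clique) ⇒ χ ≥ 4
  assign a→R2 s→R3 v→R0 w→R2 z→R1 — no edge inside a register ⇒ χ ≤ 4
  χ = 4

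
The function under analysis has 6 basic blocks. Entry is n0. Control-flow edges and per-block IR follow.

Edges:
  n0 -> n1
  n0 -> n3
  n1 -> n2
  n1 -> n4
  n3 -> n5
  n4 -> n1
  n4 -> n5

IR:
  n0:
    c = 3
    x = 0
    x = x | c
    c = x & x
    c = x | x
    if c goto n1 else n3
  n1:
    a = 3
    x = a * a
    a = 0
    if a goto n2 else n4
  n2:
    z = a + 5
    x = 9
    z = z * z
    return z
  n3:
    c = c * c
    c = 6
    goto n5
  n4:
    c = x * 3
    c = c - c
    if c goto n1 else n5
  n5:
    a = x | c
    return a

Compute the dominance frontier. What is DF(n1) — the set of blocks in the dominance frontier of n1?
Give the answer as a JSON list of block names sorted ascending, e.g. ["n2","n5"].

Answer: ["n1", "n5"]

Working:
idom tree: n1←n0 n2←n1 n3←n0 n4←n1 n5←n0
Dom at joins:
  n1: preds {n0,n4}: {n0} ∩ {n0,n1,n4} = {n0}; idom=n0
  n5: preds {n3,n4}: {n0,n3} ∩ {n0,n1,n4} = {n0}; idom=n0

Frontier:
  n1←n0: walk · to n0
  n1←n4: walk n4→n1 to n0
  n5←n3: walk n3 to n0
  n5←n4: walk n4→n1 to n0
  n0: DF=∅
  n1: DF={n1,n5}
  n2: DF=∅
  n3: DF={n5}
  n4: DF={n1,n5}
  n5: DF=∅

DF(n1) = ["n1", "n5"]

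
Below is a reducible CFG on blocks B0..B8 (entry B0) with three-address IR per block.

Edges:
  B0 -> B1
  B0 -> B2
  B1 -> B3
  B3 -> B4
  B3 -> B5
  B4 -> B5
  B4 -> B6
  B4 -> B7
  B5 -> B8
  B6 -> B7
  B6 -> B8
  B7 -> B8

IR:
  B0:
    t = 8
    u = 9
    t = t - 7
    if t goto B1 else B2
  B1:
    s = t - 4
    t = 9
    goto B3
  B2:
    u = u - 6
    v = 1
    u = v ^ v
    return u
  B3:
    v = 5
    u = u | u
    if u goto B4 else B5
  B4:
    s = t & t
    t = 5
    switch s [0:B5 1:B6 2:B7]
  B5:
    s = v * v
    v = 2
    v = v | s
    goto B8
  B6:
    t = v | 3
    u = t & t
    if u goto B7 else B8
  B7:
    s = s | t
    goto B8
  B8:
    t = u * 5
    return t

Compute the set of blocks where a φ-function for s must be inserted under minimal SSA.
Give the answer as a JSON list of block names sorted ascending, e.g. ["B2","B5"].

idom tree: B1←B0 B2←B0 B3←B1 B4←B3 B5←B3 B6←B4 B7←B4 B8←B3
Dom∩ at merges:
  B5: preds {B3,B4}: {B0,B1,B3} ∩ {B0,B1,B3,B4} = {B0,B1,B3}; idom=B3
  B7: preds {B4,B6}: {B0,B1,B3,B4} ∩ {B0,B1,B3,B4,B6} = {B0,B1,B3,B4}; idom=B4
  B8: preds {B5,B6,B7}: {B0,B1,B3,B5} ∩ {B0,B1,B3,B4,B6} ∩ {B0,B1,B3,B4,B7} = {B0,B1,B3}; idom=B3

Frontier:
  B5←B3: walk · to B3
  B5←B4: walk B4 to B3
  B7←B4: walk · to B4
  B7←B6: walk B6 to B4
  B8←B5: walk B5 to B3
  B8←B6: walk B6→B4 to B3
  B8←B7: walk B7→B4 to B3
  DF(B0)=∅
  DF(B1)=∅
  DF(B2)=∅
  DF(B3)=∅
  DF(B4)={B5,B8}
  DF(B5)={B8}
  DF(B6)={B7,B8}
  DF(B7)={B8}
  DF(B8)=∅

φ for s: defs {B1,B4,B5,B7}
  DF⁺ = {B5,B8}

Answer: ["B5", "B8"]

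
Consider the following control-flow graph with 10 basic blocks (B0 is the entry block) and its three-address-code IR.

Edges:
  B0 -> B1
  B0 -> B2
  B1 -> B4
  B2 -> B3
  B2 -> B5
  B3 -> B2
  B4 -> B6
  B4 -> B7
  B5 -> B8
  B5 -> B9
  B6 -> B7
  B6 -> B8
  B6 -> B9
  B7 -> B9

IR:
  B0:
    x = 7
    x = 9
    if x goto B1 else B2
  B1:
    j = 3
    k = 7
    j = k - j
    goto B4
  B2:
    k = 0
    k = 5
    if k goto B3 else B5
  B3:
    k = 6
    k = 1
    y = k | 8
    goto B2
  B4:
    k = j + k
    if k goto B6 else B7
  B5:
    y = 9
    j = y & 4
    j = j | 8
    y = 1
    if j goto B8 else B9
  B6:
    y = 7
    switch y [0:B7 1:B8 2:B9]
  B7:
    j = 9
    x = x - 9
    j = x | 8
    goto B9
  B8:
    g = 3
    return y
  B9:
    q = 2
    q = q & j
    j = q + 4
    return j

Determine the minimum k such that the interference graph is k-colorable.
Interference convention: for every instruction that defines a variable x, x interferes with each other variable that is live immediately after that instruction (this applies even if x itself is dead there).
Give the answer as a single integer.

Answer: 3

Derivation:
Per-block:
  B0 def {x} use ∅
  B1 def {j,k} use ∅
  B2 def {k} use ∅
  B3 def {k,y} use ∅
  B4 def {k} use {j,k}
  B5 def {j,y} use ∅
  B6 def {y} use ∅
  B7 def {j,x} use {x}
  B8 def {g} use {y}
  B9 def {j,q} use {j}

Live sets:
  live B0: ∅→{x}
  live B1: {x}→{j,k,x}
  live B2: ∅→∅
  live B3: ∅→∅
  live B4: {j,k,x}→{j,x}
  live B5: ∅→{j,y}
  live B6: {j,x}→{j,x,y}
  live B7: {x}→{j}
  live B8: {y}→∅
  live B9: {j}→∅

Interfere edges:
  g↔{y}
  j↔{k,q,x,y}
  k↔{j,x}
  q↔{j}
  x↔{j,k,y}
  y↔{g,j,x}

Colouring:
  clique {j,k,x} ⇒ need ≥ 3
  3-colouring: c0={g,j}  c1={q,x}  c2={k,y}
  χ = 3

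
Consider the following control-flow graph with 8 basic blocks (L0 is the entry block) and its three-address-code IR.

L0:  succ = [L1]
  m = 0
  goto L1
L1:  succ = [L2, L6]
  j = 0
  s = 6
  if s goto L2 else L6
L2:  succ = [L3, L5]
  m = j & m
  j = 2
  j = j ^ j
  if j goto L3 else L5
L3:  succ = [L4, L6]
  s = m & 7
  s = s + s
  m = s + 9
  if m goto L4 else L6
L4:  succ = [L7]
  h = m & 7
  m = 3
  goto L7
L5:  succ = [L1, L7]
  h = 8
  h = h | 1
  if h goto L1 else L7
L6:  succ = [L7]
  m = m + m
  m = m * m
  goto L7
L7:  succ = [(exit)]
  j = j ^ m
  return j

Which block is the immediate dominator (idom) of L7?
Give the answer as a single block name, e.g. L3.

Answer: L1

Working:
idom tree: L1←L0 L2←L1 L3←L2 L4←L3 L5←L2 L6←L1 L7←L1
Dom at joins:
  L1: preds {L0,L5}: {L0} ∩ {L0,L1,L2,L5} = {L0}; idom=L0
  L6: preds {L1,L3}: {L0,L1} ∩ {L0,L1,L2,L3} = {L0,L1}; idom=L1
  L7: preds {L4,L5,L6}: {L0,L1,L2,L3,L4} ∩ {L0,L1,L2,L5} ∩ {L0,L1,L6} = {L0,L1}; idom=L1

idom(L7) = L1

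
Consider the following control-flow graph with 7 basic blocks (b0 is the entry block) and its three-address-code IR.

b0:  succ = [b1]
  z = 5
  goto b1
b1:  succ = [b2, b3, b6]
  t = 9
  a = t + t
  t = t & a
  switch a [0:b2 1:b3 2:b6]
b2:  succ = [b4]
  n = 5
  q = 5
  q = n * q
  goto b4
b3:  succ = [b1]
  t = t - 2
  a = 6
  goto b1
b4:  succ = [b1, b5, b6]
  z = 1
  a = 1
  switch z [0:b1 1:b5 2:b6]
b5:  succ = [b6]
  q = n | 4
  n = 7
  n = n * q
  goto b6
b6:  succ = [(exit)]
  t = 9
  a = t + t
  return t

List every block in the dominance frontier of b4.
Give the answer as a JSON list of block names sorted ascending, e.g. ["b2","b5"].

idom tree: b1←b0 b2←b1 b3←b1 b4←b2 b5←b4 b6←b1
Dom at joins:
  b1: preds {b0,b3,b4}: {b0} ∩ {b0,b1,b3} ∩ {b0,b1,b2,b4} = {b0}; idom=b0
  b6: preds {b1,b4,b5}: {b0,b1} ∩ {b0,b1,b2,b4} ∩ {b0,b1,b2,b4,b5} = {b0,b1}; idom=b1

Frontier:
  b1←b0: walk · to b0
  b1←b3: walk b3→b1 to b0
  b1←b4: walk b4→b2→b1 to b0
  b6←b1: walk · to b1
  b6←b4: walk b4→b2 to b1
  b6←b5: walk b5→b4→b2 to b1
  b0: DF=∅
  b1: DF={b1}
  b2: DF={b1,b6}
  b3: DF={b1}
  b4: DF={b1,b6}
  b5: DF={b6}
  b6: DF=∅

DF(b4) = ["b1", "b6"]

Answer: ["b1", "b6"]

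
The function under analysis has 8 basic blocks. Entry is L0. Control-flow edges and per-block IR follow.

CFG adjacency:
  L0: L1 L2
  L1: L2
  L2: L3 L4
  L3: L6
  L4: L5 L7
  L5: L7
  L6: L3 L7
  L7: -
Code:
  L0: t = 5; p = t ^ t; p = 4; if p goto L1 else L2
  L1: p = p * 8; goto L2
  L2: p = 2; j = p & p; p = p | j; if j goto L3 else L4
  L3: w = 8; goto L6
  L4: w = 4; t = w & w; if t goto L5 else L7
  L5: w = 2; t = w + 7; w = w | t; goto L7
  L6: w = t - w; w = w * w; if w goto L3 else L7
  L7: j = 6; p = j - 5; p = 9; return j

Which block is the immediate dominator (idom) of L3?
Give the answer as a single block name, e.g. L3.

Answer: L2

Analysis:
idom tree: L1←L0 L2←L0 L3←L2 L4←L2 L5←L4 L6←L3 L7←L2
Dom at joins:
  L2: preds {L0,L1}: {L0} ∩ {L0,L1} = {L0}; idom=L0
  L3: preds {L2,L6}: {L0,L2} ∩ {L0,L2,L3,L6} = {L0,L2}; idom=L2
  L7: preds {L4,L5,L6}: {L0,L2,L4} ∩ {L0,L2,L4,L5} ∩ {L0,L2,L3,L6} = {L0,L2}; idom=L2

idom(L3) = L2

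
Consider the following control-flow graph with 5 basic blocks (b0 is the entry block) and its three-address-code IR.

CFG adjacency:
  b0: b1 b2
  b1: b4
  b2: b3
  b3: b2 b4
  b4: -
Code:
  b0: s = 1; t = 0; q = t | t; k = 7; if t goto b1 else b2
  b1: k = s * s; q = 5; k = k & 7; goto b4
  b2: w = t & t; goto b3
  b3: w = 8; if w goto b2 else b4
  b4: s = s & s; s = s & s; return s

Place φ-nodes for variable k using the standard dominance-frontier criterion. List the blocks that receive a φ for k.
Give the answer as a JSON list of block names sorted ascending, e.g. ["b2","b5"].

idom tree: b1←b0 b2←b0 b3←b2 b4←b0
Dom∩ at merges:
  b2: preds {b0,b3}: {b0} ∩ {b0,b2,b3} = {b0}; idom=b0
  b4: preds {b1,b3}: {b0,b1} ∩ {b0,b2,b3} = {b0}; idom=b0

DF walk-up:
  b2←b0: walk · to b0
  b2←b3: walk b3→b2 to b0
  b4←b1: walk b1 to b0
  b4←b3: walk b3→b2 to b0
  b0: DF=∅
  b1: DF={b4}
  b2: DF={b2,b4}
  b3: DF={b2,b4}
  b4: DF=∅

φ for k: defs {b0,b1}
  DF⁺ = {b4}

Answer: ["b4"]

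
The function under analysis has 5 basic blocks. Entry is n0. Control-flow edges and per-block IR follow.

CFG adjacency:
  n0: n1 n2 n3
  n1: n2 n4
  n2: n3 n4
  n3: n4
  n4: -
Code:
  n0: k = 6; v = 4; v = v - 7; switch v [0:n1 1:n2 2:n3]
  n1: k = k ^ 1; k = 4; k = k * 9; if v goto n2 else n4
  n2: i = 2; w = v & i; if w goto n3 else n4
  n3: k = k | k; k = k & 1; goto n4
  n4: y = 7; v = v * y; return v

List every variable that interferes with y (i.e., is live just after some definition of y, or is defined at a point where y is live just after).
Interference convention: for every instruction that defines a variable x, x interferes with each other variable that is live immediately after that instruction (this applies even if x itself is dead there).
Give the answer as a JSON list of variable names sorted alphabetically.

Answer: ["v"]

Derivation:
Block summaries:
  n0 def {k,v} use ∅
  n1 def {k} use {k,v}
  n2 def {i,w} use {v}
  n3 def {k} use {k}
  n4 def {v,y} use {v}

Backward fixpoint:
  n0: in=∅ out={k,v}
  n1: in={k,v} out={k,v}
  n2: in={k,v} out={k,v}
  n3: in={k,v} out={v}
  n4: in={v} out=∅

Interference:
  i — {k,v}
  k — {i,v,w}
  v — {i,k,w,y}
  w — {k,v}
  y — {v}

N(y) = ["v"]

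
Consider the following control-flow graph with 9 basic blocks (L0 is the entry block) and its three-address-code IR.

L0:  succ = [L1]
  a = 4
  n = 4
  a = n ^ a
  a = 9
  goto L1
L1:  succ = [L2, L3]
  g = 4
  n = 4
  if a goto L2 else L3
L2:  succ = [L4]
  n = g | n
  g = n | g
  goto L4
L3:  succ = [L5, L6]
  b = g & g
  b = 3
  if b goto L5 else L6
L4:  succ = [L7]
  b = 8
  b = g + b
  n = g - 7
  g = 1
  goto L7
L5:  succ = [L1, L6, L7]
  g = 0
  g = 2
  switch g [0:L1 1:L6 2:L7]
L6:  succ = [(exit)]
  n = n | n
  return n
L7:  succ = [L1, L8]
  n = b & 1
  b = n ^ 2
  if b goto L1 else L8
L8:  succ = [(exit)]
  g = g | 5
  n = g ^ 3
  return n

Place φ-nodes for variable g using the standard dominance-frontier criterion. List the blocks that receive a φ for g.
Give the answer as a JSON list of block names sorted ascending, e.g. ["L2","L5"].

Answer: ["L1", "L6", "L7"]

Derivation:
idom tree: L1←L0 L2←L1 L3←L1 L4←L2 L5←L3 L6←L3 L7←L1 L8←L7
Join-block Dom:
  L1: preds {L0,L5,L7}: {L0} ∩ {L0,L1,L3,L5} ∩ {L0,L1,L7} = {L0}; idom=L0
  L6: preds {L3,L5}: {L0,L1,L3} ∩ {L0,L1,L3,L5} = {L0,L1,L3}; idom=L3
  L7: preds {L4,L5}: {L0,L1,L2,L4} ∩ {L0,L1,L3,L5} = {L0,L1}; idom=L1

Frontier:
  L1←L0: walk · to L0
  L1←L5: walk L5→L3→L1 to L0
  L1←L7: walk L7→L1 to L0
  L6←L3: walk · to L3
  L6←L5: walk L5 to L3
  L7←L4: walk L4→L2 to L1
  L7←L5: walk L5→L3 to L1
  L0: DF=∅
  L1: DF={L1}
  L2: DF={L7}
  L3: DF={L1,L7}
  L4: DF={L7}
  L5: DF={L1,L6,L7}
  L6: DF=∅
  L7: DF={L1}
  L8: DF=∅

φ for g: defs {L1,L2,L4,L5,L8}
  DF⁺ = {L1,L6,L7}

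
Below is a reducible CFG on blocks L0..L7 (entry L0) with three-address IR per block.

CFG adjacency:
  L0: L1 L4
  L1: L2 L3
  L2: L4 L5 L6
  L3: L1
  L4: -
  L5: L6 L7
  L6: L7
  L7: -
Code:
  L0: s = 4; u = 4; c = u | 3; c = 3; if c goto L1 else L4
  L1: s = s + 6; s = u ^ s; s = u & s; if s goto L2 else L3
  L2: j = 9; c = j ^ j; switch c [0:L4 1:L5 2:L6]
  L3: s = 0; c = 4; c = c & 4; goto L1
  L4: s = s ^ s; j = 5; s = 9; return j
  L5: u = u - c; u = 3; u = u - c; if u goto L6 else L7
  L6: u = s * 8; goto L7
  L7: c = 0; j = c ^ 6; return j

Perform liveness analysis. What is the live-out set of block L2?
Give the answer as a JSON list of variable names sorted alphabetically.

def/use:
  L0: def={c,s,u} ue=∅
  L1: def={s} ue={s,u}
  L2: def={c,j} ue=∅
  L3: def={c,s} ue=∅
  L4: def={j,s} ue={s}
  L5: def={u} ue={c,u}
  L6: def={u} ue={s}
  L7: def={c,j} ue=∅

Backward fixpoint:
  L0 li=∅ lo={s,u}
  L1 li={s,u} lo={s,u}
  L2 li={s,u} lo={c,s,u}
  L3 li={u} lo={s,u}
  L4 li={s} lo=∅
  L5 li={c,s,u} lo={s}
  L6 li={s} lo=∅
  L7 li=∅ lo=∅

live-out(L2) = ["c", "s", "u"]

Answer: ["c", "s", "u"]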